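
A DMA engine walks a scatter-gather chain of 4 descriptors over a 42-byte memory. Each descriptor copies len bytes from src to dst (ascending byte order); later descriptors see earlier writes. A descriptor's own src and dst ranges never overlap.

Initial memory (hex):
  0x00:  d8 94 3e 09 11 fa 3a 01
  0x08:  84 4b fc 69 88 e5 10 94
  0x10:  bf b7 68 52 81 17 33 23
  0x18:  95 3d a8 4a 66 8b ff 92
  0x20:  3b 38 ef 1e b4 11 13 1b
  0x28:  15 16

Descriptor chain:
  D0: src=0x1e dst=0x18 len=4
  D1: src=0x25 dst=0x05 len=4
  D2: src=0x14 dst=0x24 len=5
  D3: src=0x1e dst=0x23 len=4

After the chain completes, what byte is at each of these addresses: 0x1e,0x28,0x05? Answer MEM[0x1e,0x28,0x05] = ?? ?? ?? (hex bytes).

[0] 0x1e->0x18 len=4 : ff 92 3b 38
[1] 0x25->0x05 len=4 : 11 13 1b 15
[2] 0x14->0x24 len=5 : 81 17 33 23 ff
[3] 0x1e->0x23 len=4 : ff 92 3b 38
query mem[0x1e]=0xff, mem[0x28]=0xff, mem[0x05]=0x11

MEM[0x1e,0x28,0x05] = ff ff 11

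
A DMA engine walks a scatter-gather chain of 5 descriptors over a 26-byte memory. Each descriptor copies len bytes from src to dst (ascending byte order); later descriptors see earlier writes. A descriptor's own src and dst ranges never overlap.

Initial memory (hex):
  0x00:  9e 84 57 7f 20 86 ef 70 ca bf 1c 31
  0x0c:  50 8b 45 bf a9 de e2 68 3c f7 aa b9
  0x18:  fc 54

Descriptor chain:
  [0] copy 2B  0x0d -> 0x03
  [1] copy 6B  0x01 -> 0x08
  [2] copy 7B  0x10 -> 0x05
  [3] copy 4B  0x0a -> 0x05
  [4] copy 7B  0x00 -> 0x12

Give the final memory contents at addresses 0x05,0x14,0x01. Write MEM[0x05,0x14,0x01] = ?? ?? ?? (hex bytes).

MEM[0x05,0x14,0x01] = f7 57 84

  after D0: wrote 2B at 0x03 = 8b45
  after D1: wrote 6B at 0x08 = 84578b4586ef
  after D2: wrote 7B at 0x05 = a9dee2683cf7aa
  after D3: wrote 4B at 0x05 = f7aa86ef
  after D4: wrote 7B at 0x12 = 9e84578b45f7aa
query mem[0x05]=0xf7, mem[0x14]=0x57, mem[0x01]=0x84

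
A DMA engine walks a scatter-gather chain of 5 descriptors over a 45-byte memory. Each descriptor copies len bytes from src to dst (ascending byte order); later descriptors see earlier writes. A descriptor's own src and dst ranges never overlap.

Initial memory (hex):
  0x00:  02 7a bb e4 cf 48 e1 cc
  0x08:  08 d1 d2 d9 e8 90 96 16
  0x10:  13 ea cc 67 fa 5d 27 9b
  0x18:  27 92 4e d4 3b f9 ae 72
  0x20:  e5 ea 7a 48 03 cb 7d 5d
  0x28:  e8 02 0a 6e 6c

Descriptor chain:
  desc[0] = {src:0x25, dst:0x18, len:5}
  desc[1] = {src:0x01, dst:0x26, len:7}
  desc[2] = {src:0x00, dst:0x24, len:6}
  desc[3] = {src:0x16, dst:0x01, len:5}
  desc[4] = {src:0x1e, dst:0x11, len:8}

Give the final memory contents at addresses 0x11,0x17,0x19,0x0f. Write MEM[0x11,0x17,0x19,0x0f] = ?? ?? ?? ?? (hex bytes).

MEM[0x11,0x17,0x19,0x0f] = ae 02 7d 16

#0 dst[0x18+5] := {0xcb,0x7d,0x5d,0xe8,0x02}
#1 dst[0x26+7] := {0x7a,0xbb,0xe4,0xcf,0x48,0xe1,0xcc}
#2 dst[0x24+6] := {0x02,0x7a,0xbb,0xe4,0xcf,0x48}
#3 dst[0x01+5] := {0x27,0x9b,0xcb,0x7d,0x5d}
#4 dst[0x11+8] := {0xae,0x72,0xe5,0xea,0x7a,0x48,0x02,0x7a}
query mem[0x11]=0xae, mem[0x17]=0x02, mem[0x19]=0x7d, mem[0x0f]=0x16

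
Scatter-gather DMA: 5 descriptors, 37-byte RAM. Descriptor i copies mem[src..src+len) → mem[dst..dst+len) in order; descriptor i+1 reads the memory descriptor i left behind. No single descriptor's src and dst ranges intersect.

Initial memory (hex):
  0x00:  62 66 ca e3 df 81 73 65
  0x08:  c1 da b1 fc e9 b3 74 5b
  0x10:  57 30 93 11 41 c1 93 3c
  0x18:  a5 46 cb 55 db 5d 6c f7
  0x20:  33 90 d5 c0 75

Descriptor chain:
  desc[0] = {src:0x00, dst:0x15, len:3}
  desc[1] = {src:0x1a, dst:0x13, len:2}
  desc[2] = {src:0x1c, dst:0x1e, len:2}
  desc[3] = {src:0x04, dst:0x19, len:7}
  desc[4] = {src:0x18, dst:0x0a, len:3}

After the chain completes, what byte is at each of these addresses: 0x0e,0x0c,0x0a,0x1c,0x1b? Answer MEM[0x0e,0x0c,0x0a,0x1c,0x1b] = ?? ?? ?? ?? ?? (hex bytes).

MEM[0x0e,0x0c,0x0a,0x1c,0x1b] = 74 81 a5 65 73

  after D0: wrote 3B at 0x15 = 6266ca
  after D1: wrote 2B at 0x13 = cb55
  after D2: wrote 2B at 0x1e = db5d
  after D3: wrote 7B at 0x19 = df817365c1dab1
  after D4: wrote 3B at 0x0a = a5df81
query mem[0x0e]=0x74, mem[0x0c]=0x81, mem[0x0a]=0xa5, mem[0x1c]=0x65, mem[0x1b]=0x73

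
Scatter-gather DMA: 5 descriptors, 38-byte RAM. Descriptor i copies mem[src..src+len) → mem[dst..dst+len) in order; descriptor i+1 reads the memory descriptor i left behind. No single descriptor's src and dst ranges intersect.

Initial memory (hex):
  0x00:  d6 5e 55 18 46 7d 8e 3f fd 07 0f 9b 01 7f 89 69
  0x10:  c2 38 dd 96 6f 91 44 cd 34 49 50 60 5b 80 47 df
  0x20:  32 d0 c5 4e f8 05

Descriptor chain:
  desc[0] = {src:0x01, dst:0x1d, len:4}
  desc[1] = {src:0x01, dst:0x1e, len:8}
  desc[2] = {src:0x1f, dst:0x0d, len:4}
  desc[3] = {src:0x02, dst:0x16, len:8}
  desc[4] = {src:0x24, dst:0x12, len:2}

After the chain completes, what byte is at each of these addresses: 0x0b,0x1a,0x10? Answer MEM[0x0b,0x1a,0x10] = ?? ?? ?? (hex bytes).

MEM[0x0b,0x1a,0x10] = 9b 8e 7d

[0] 0x01->0x1d len=4 : 5e 55 18 46
[1] 0x01->0x1e len=8 : 5e 55 18 46 7d 8e 3f fd
[2] 0x1f->0x0d len=4 : 55 18 46 7d
[3] 0x02->0x16 len=8 : 55 18 46 7d 8e 3f fd 07
[4] 0x24->0x12 len=2 : 3f fd
query mem[0x0b]=0x9b, mem[0x1a]=0x8e, mem[0x10]=0x7d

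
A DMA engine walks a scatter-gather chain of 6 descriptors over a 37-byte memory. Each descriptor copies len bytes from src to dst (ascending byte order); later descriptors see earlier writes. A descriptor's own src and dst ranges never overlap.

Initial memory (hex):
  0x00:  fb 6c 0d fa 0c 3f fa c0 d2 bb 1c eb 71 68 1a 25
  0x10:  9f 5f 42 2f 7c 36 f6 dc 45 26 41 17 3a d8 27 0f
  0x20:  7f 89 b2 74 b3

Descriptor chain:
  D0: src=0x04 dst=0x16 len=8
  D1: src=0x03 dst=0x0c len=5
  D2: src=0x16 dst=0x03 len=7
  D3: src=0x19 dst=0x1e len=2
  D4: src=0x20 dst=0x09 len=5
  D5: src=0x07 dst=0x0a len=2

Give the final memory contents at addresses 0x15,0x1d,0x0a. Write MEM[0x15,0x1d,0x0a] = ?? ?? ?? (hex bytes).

MEM[0x15,0x1d,0x0a] = 36 eb d2

  after D0: wrote 8B at 0x16 = 0c3ffac0d2bb1ceb
  after D1: wrote 5B at 0x0c = fa0c3ffac0
  after D2: wrote 7B at 0x03 = 0c3ffac0d2bb1c
  after D3: wrote 2B at 0x1e = c0d2
  after D4: wrote 5B at 0x09 = 7f89b274b3
  after D5: wrote 2B at 0x0a = d2bb
query mem[0x15]=0x36, mem[0x1d]=0xeb, mem[0x0a]=0xd2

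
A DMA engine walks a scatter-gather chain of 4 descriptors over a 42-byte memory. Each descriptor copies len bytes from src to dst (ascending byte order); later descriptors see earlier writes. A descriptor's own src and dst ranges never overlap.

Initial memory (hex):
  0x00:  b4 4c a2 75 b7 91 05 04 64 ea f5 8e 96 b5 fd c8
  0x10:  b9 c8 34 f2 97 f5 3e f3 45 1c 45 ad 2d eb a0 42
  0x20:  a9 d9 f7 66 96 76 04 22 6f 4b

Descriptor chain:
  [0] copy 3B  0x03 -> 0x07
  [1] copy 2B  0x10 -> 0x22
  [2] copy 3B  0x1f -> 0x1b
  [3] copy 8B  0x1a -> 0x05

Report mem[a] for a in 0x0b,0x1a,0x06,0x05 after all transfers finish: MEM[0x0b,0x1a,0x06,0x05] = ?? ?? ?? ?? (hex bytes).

  after D0: wrote 3B at 0x07 = 75b791
  after D1: wrote 2B at 0x22 = b9c8
  after D2: wrote 3B at 0x1b = 42a9d9
  after D3: wrote 8B at 0x05 = 4542a9d9a042a9d9
query mem[0x0b]=0xa9, mem[0x1a]=0x45, mem[0x06]=0x42, mem[0x05]=0x45

MEM[0x0b,0x1a,0x06,0x05] = a9 45 42 45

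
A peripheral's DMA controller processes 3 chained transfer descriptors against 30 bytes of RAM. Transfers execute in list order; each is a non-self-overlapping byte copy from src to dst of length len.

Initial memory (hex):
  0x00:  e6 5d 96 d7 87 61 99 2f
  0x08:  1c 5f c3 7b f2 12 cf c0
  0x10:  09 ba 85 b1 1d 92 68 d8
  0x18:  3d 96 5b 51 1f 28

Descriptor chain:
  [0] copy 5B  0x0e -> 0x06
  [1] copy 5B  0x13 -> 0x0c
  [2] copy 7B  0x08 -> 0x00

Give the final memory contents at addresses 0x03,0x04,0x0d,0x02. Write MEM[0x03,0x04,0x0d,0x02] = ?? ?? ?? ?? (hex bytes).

#0 dst[0x06+5] := {0xcf,0xc0,0x09,0xba,0x85}
#1 dst[0x0c+5] := {0xb1,0x1d,0x92,0x68,0xd8}
#2 dst[0x00+7] := {0x09,0xba,0x85,0x7b,0xb1,0x1d,0x92}
query mem[0x03]=0x7b, mem[0x04]=0xb1, mem[0x0d]=0x1d, mem[0x02]=0x85

MEM[0x03,0x04,0x0d,0x02] = 7b b1 1d 85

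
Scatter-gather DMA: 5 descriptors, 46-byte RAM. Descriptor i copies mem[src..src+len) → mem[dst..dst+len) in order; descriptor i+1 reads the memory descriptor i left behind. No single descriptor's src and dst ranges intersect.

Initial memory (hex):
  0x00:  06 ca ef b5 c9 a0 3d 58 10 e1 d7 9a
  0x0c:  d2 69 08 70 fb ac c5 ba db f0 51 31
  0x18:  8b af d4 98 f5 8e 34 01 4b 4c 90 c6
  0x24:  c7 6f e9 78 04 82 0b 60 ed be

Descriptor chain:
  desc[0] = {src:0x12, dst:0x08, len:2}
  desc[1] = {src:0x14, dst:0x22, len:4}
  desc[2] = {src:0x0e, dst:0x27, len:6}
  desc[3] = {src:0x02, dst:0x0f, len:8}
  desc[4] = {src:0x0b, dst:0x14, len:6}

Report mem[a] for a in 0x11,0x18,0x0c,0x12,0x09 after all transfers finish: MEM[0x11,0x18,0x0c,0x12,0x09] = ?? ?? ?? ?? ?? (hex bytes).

D0: mem[0x08..0x09] <- [c5 ba]
D1: mem[0x22..0x25] <- [db f0 51 31]
D2: mem[0x27..0x2c] <- [08 70 fb ac c5 ba]
D3: mem[0x0f..0x16] <- [ef b5 c9 a0 3d 58 c5 ba]
D4: mem[0x14..0x19] <- [9a d2 69 08 ef b5]
query mem[0x11]=0xc9, mem[0x18]=0xef, mem[0x0c]=0xd2, mem[0x12]=0xa0, mem[0x09]=0xba

MEM[0x11,0x18,0x0c,0x12,0x09] = c9 ef d2 a0 ba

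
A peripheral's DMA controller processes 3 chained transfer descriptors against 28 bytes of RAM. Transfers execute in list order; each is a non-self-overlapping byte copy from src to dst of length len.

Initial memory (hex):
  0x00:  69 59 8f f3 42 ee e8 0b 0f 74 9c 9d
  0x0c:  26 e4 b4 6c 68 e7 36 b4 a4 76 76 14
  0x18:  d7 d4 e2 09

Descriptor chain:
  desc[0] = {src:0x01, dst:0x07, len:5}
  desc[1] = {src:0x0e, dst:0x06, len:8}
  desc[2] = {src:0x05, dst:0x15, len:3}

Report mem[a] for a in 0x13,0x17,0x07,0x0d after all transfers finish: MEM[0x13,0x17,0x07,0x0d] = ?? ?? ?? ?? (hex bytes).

[0] 0x01->0x07 len=5 : 59 8f f3 42 ee
[1] 0x0e->0x06 len=8 : b4 6c 68 e7 36 b4 a4 76
[2] 0x05->0x15 len=3 : ee b4 6c
query mem[0x13]=0xb4, mem[0x17]=0x6c, mem[0x07]=0x6c, mem[0x0d]=0x76

MEM[0x13,0x17,0x07,0x0d] = b4 6c 6c 76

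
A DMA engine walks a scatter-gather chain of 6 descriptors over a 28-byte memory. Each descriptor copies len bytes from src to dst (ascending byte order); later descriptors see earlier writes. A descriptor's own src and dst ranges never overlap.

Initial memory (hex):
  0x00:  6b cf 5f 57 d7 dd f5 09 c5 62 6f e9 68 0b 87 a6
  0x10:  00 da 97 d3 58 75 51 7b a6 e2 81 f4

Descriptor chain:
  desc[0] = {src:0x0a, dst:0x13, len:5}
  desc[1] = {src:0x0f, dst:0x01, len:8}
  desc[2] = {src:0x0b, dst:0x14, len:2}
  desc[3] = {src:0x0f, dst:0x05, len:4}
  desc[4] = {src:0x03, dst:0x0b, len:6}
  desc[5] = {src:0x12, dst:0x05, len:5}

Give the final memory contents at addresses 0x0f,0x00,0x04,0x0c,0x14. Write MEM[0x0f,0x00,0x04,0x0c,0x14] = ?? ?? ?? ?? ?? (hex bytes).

[0] 0x0a->0x13 len=5 : 6f e9 68 0b 87
[1] 0x0f->0x01 len=8 : a6 00 da 97 6f e9 68 0b
[2] 0x0b->0x14 len=2 : e9 68
[3] 0x0f->0x05 len=4 : a6 00 da 97
[4] 0x03->0x0b len=6 : da 97 a6 00 da 97
[5] 0x12->0x05 len=5 : 97 6f e9 68 0b
query mem[0x0f]=0xda, mem[0x00]=0x6b, mem[0x04]=0x97, mem[0x0c]=0x97, mem[0x14]=0xe9

MEM[0x0f,0x00,0x04,0x0c,0x14] = da 6b 97 97 e9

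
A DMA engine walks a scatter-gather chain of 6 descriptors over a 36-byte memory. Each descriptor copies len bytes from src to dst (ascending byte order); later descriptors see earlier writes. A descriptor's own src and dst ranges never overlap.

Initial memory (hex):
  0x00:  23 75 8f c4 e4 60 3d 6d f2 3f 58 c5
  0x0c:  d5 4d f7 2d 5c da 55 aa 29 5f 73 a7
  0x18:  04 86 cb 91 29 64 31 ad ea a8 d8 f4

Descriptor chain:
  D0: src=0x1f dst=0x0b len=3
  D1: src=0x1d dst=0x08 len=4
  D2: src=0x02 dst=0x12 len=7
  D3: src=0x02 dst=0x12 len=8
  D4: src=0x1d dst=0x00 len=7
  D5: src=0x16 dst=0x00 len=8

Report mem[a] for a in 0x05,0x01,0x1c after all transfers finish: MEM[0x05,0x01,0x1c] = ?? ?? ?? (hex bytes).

  after D0: wrote 3B at 0x0b = adeaa8
  after D1: wrote 4B at 0x08 = 6431adea
  after D2: wrote 7B at 0x12 = 8fc4e4603d6d64
  after D3: wrote 8B at 0x12 = 8fc4e4603d6d6431
  after D4: wrote 7B at 0x00 = 6431adeaa8d8f4
  after D5: wrote 8B at 0x00 = 3d6d6431cb912964
query mem[0x05]=0x91, mem[0x01]=0x6d, mem[0x1c]=0x29

MEM[0x05,0x01,0x1c] = 91 6d 29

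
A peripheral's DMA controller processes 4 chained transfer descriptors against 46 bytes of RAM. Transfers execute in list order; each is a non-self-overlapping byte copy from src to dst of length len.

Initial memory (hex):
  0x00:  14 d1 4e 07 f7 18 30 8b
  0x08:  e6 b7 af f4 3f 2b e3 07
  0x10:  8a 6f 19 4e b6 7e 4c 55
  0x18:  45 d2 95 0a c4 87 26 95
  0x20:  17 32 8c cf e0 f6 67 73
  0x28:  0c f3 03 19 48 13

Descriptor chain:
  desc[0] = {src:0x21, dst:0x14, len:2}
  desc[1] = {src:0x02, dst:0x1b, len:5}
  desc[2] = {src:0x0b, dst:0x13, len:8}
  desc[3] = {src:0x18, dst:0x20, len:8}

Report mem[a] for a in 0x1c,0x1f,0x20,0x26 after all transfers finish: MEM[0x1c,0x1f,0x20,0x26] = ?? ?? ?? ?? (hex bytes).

  after D0: wrote 2B at 0x14 = 328c
  after D1: wrote 5B at 0x1b = 4e07f71830
  after D2: wrote 8B at 0x13 = f43f2be3078a6f19
  after D3: wrote 8B at 0x20 = 8a6f194e07f71830
query mem[0x1c]=0x07, mem[0x1f]=0x30, mem[0x20]=0x8a, mem[0x26]=0x18

MEM[0x1c,0x1f,0x20,0x26] = 07 30 8a 18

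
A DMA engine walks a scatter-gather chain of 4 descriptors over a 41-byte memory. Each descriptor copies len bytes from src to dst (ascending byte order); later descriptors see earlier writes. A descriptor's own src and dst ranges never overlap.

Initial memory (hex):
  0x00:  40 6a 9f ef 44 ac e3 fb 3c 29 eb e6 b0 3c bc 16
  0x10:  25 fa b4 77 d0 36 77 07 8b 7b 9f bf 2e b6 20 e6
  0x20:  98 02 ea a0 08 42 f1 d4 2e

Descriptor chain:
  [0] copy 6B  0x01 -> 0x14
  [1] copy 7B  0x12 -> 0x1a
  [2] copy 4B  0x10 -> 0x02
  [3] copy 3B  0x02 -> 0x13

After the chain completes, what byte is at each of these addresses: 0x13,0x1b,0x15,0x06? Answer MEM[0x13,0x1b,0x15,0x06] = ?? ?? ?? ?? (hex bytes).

MEM[0x13,0x1b,0x15,0x06] = 25 77 b4 e3

  after D0: wrote 6B at 0x14 = 6a9fef44ace3
  after D1: wrote 7B at 0x1a = b4776a9fef44ac
  after D2: wrote 4B at 0x02 = 25fab477
  after D3: wrote 3B at 0x13 = 25fab4
query mem[0x13]=0x25, mem[0x1b]=0x77, mem[0x15]=0xb4, mem[0x06]=0xe3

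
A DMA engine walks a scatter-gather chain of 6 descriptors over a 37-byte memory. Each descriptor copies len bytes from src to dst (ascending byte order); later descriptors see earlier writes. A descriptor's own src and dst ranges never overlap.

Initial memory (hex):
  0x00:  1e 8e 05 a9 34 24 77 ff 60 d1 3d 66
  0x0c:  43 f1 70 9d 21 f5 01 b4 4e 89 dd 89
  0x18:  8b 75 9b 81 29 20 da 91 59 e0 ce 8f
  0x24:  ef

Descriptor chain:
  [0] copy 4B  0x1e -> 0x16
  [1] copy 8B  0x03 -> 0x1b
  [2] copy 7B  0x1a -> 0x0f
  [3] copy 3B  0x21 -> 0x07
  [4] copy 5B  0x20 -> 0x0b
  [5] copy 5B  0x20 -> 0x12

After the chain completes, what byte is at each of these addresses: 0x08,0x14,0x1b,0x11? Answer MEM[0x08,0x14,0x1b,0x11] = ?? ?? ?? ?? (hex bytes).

MEM[0x08,0x14,0x1b,0x11] = 3d 3d a9 34

[0] 0x1e->0x16 len=4 : da 91 59 e0
[1] 0x03->0x1b len=8 : a9 34 24 77 ff 60 d1 3d
[2] 0x1a->0x0f len=7 : 9b a9 34 24 77 ff 60
[3] 0x21->0x07 len=3 : d1 3d 8f
[4] 0x20->0x0b len=5 : 60 d1 3d 8f ef
[5] 0x20->0x12 len=5 : 60 d1 3d 8f ef
query mem[0x08]=0x3d, mem[0x14]=0x3d, mem[0x1b]=0xa9, mem[0x11]=0x34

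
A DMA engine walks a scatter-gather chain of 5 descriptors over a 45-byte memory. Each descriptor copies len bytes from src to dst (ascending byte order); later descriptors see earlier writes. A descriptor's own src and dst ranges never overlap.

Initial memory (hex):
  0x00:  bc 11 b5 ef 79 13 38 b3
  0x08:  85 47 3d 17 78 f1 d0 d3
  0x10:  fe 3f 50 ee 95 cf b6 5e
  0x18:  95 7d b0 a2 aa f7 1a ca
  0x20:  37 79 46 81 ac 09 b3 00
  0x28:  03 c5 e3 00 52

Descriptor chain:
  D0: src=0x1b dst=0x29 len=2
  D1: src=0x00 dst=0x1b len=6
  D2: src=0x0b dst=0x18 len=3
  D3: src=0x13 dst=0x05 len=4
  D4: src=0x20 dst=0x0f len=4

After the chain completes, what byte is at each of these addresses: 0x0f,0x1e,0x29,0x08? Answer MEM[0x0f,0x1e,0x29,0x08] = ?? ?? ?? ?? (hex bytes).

MEM[0x0f,0x1e,0x29,0x08] = 13 ef a2 b6

#0 dst[0x29+2] := {0xa2,0xaa}
#1 dst[0x1b+6] := {0xbc,0x11,0xb5,0xef,0x79,0x13}
#2 dst[0x18+3] := {0x17,0x78,0xf1}
#3 dst[0x05+4] := {0xee,0x95,0xcf,0xb6}
#4 dst[0x0f+4] := {0x13,0x79,0x46,0x81}
query mem[0x0f]=0x13, mem[0x1e]=0xef, mem[0x29]=0xa2, mem[0x08]=0xb6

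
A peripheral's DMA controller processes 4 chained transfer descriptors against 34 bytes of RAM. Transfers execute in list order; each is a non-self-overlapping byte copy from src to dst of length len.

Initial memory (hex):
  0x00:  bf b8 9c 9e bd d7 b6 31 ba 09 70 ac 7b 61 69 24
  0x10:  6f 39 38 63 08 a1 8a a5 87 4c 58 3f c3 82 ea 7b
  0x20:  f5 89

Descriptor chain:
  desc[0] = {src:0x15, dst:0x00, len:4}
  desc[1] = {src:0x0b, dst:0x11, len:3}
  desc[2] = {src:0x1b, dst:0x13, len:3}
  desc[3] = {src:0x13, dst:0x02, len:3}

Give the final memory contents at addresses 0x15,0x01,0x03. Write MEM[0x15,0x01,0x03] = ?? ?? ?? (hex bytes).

#0 dst[0x00+4] := {0xa1,0x8a,0xa5,0x87}
#1 dst[0x11+3] := {0xac,0x7b,0x61}
#2 dst[0x13+3] := {0x3f,0xc3,0x82}
#3 dst[0x02+3] := {0x3f,0xc3,0x82}
query mem[0x15]=0x82, mem[0x01]=0x8a, mem[0x03]=0xc3

MEM[0x15,0x01,0x03] = 82 8a c3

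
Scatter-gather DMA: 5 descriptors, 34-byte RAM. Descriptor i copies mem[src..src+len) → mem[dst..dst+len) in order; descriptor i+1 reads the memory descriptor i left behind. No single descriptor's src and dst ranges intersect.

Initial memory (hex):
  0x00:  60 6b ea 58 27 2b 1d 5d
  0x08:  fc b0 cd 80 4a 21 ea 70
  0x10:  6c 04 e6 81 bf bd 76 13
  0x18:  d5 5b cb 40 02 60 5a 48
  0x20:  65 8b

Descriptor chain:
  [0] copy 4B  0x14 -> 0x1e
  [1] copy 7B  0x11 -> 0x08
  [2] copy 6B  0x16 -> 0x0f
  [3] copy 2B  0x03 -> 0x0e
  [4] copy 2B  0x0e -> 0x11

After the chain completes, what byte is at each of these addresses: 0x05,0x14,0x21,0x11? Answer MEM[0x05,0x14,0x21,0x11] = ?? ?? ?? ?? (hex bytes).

[0] 0x14->0x1e len=4 : bf bd 76 13
[1] 0x11->0x08 len=7 : 04 e6 81 bf bd 76 13
[2] 0x16->0x0f len=6 : 76 13 d5 5b cb 40
[3] 0x03->0x0e len=2 : 58 27
[4] 0x0e->0x11 len=2 : 58 27
query mem[0x05]=0x2b, mem[0x14]=0x40, mem[0x21]=0x13, mem[0x11]=0x58

MEM[0x05,0x14,0x21,0x11] = 2b 40 13 58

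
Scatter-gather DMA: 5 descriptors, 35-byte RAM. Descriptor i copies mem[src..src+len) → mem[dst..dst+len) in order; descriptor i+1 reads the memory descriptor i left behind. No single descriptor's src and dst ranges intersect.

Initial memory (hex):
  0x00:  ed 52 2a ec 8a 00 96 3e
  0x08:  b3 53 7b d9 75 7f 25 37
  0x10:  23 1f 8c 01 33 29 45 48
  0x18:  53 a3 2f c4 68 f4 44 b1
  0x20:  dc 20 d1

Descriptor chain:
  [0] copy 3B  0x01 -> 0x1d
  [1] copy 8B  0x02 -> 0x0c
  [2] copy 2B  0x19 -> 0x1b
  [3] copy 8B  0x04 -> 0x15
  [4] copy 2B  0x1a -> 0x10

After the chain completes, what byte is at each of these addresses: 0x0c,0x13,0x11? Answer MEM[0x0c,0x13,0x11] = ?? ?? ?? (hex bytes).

  after D0: wrote 3B at 0x1d = 522aec
  after D1: wrote 8B at 0x0c = 2aec8a00963eb353
  after D2: wrote 2B at 0x1b = a32f
  after D3: wrote 8B at 0x15 = 8a00963eb3537bd9
  after D4: wrote 2B at 0x10 = 537b
query mem[0x0c]=0x2a, mem[0x13]=0x53, mem[0x11]=0x7b

MEM[0x0c,0x13,0x11] = 2a 53 7b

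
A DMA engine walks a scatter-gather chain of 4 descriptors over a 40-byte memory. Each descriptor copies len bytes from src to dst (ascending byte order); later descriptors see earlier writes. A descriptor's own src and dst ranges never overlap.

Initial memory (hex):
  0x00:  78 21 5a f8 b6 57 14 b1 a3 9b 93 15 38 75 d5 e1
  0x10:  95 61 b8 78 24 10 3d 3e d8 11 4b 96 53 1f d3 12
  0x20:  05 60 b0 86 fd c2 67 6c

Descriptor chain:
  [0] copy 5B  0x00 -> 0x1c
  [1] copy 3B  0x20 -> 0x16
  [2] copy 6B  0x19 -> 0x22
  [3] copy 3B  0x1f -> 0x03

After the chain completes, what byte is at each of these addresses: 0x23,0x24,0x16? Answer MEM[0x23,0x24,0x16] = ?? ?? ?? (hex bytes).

MEM[0x23,0x24,0x16] = 4b 96 b6

D0: mem[0x1c..0x20] <- [78 21 5a f8 b6]
D1: mem[0x16..0x18] <- [b6 60 b0]
D2: mem[0x22..0x27] <- [11 4b 96 78 21 5a]
D3: mem[0x03..0x05] <- [f8 b6 60]
query mem[0x23]=0x4b, mem[0x24]=0x96, mem[0x16]=0xb6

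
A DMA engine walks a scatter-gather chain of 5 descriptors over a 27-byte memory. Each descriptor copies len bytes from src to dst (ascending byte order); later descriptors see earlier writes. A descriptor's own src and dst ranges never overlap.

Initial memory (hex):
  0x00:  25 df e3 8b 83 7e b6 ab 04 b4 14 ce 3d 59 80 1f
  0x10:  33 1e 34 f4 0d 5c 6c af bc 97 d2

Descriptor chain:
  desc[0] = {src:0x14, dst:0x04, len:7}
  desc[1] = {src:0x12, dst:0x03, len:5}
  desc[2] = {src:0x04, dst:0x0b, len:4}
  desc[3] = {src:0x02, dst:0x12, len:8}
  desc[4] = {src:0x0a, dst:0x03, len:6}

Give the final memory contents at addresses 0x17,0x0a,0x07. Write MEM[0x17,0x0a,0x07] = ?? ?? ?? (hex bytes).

  after D0: wrote 7B at 0x04 = 0d5c6cafbc97d2
  after D1: wrote 5B at 0x03 = 34f40d5c6c
  after D2: wrote 4B at 0x0b = f40d5c6c
  after D3: wrote 8B at 0x12 = e334f40d5c6cbc97
  after D4: wrote 6B at 0x03 = d2f40d5c6c1f
query mem[0x17]=0x6c, mem[0x0a]=0xd2, mem[0x07]=0x6c

MEM[0x17,0x0a,0x07] = 6c d2 6c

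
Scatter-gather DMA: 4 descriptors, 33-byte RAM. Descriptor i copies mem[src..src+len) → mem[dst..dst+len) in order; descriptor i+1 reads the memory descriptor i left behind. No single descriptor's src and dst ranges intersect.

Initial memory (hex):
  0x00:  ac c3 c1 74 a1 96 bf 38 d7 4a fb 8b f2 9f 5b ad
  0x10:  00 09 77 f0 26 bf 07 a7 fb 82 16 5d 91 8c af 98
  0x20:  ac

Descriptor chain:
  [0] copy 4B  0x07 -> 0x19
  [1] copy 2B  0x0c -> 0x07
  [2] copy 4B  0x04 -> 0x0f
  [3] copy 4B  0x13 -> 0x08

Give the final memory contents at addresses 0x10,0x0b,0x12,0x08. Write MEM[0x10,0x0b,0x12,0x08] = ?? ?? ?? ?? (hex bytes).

MEM[0x10,0x0b,0x12,0x08] = 96 07 f2 f0

  after D0: wrote 4B at 0x19 = 38d74afb
  after D1: wrote 2B at 0x07 = f29f
  after D2: wrote 4B at 0x0f = a196bff2
  after D3: wrote 4B at 0x08 = f026bf07
query mem[0x10]=0x96, mem[0x0b]=0x07, mem[0x12]=0xf2, mem[0x08]=0xf0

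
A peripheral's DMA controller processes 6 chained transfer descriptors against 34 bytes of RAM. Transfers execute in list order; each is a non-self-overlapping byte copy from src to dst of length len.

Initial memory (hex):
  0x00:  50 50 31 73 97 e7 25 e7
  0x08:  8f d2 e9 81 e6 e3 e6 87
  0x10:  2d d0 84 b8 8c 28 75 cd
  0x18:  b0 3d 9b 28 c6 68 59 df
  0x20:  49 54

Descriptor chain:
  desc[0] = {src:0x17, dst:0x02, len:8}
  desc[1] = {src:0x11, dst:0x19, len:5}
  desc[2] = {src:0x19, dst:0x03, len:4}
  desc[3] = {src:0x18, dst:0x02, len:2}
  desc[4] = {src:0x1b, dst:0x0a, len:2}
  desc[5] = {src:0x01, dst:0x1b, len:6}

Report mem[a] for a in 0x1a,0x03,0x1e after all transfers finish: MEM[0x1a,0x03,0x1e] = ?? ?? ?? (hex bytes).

MEM[0x1a,0x03,0x1e] = 84 d0 84

#0 dst[0x02+8] := {0xcd,0xb0,0x3d,0x9b,0x28,0xc6,0x68,0x59}
#1 dst[0x19+5] := {0xd0,0x84,0xb8,0x8c,0x28}
#2 dst[0x03+4] := {0xd0,0x84,0xb8,0x8c}
#3 dst[0x02+2] := {0xb0,0xd0}
#4 dst[0x0a+2] := {0xb8,0x8c}
#5 dst[0x1b+6] := {0x50,0xb0,0xd0,0x84,0xb8,0x8c}
query mem[0x1a]=0x84, mem[0x03]=0xd0, mem[0x1e]=0x84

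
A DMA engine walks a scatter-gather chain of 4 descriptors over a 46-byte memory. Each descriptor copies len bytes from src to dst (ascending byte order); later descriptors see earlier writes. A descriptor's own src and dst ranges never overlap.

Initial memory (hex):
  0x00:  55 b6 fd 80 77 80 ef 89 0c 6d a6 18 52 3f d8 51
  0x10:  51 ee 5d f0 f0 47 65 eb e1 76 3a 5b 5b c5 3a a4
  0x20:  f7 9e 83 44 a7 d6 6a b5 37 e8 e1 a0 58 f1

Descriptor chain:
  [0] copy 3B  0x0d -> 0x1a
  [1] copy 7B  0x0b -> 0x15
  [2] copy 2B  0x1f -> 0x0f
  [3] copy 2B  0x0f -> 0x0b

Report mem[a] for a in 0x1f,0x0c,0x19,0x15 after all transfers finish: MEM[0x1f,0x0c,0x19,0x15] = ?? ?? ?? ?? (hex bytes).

MEM[0x1f,0x0c,0x19,0x15] = a4 f7 51 18

#0 dst[0x1a+3] := {0x3f,0xd8,0x51}
#1 dst[0x15+7] := {0x18,0x52,0x3f,0xd8,0x51,0x51,0xee}
#2 dst[0x0f+2] := {0xa4,0xf7}
#3 dst[0x0b+2] := {0xa4,0xf7}
query mem[0x1f]=0xa4, mem[0x0c]=0xf7, mem[0x19]=0x51, mem[0x15]=0x18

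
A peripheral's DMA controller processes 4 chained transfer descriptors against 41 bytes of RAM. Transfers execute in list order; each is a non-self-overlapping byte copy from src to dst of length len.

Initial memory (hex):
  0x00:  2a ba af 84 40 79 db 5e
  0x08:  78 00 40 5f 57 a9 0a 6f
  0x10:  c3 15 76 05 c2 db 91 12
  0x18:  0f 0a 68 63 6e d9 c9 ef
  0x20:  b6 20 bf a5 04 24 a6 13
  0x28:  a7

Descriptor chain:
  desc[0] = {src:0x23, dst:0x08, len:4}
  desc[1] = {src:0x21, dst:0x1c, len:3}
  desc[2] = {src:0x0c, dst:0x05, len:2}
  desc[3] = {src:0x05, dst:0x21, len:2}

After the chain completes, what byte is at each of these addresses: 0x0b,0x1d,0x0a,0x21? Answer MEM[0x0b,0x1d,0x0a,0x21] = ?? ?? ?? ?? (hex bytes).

D0: mem[0x08..0x0b] <- [a5 04 24 a6]
D1: mem[0x1c..0x1e] <- [20 bf a5]
D2: mem[0x05..0x06] <- [57 a9]
D3: mem[0x21..0x22] <- [57 a9]
query mem[0x0b]=0xa6, mem[0x1d]=0xbf, mem[0x0a]=0x24, mem[0x21]=0x57

MEM[0x0b,0x1d,0x0a,0x21] = a6 bf 24 57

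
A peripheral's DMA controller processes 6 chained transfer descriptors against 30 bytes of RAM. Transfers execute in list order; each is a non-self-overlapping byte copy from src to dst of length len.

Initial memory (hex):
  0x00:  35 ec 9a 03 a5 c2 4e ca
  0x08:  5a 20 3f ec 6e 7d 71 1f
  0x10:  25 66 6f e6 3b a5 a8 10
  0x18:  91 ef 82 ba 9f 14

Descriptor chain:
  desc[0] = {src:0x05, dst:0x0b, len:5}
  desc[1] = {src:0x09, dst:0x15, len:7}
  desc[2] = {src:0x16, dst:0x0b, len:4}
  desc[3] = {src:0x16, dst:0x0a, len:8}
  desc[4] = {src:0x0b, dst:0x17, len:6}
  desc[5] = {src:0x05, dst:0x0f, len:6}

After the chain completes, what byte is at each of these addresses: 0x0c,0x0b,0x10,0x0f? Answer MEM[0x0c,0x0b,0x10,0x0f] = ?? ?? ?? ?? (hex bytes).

MEM[0x0c,0x0b,0x10,0x0f] = 4e c2 4e c2

D0: mem[0x0b..0x0f] <- [c2 4e ca 5a 20]
D1: mem[0x15..0x1b] <- [20 3f c2 4e ca 5a 20]
D2: mem[0x0b..0x0e] <- [3f c2 4e ca]
D3: mem[0x0a..0x11] <- [3f c2 4e ca 5a 20 9f 14]
D4: mem[0x17..0x1c] <- [c2 4e ca 5a 20 9f]
D5: mem[0x0f..0x14] <- [c2 4e ca 5a 20 3f]
query mem[0x0c]=0x4e, mem[0x0b]=0xc2, mem[0x10]=0x4e, mem[0x0f]=0xc2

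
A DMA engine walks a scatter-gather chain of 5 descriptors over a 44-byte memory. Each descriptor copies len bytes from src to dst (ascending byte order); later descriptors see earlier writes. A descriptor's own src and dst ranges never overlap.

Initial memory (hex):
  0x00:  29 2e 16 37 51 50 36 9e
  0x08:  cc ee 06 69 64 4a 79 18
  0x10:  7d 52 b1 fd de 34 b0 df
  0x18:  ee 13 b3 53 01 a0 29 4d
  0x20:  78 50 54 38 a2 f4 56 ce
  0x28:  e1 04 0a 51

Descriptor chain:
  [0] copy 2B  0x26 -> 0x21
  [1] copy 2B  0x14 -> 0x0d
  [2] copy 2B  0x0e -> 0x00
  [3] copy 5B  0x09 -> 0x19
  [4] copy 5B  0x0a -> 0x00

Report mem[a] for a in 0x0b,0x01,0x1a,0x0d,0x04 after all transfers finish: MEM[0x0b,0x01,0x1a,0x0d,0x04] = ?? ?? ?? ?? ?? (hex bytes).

MEM[0x0b,0x01,0x1a,0x0d,0x04] = 69 69 06 de 34

  after D0: wrote 2B at 0x21 = 56ce
  after D1: wrote 2B at 0x0d = de34
  after D2: wrote 2B at 0x00 = 3418
  after D3: wrote 5B at 0x19 = ee066964de
  after D4: wrote 5B at 0x00 = 066964de34
query mem[0x0b]=0x69, mem[0x01]=0x69, mem[0x1a]=0x06, mem[0x0d]=0xde, mem[0x04]=0x34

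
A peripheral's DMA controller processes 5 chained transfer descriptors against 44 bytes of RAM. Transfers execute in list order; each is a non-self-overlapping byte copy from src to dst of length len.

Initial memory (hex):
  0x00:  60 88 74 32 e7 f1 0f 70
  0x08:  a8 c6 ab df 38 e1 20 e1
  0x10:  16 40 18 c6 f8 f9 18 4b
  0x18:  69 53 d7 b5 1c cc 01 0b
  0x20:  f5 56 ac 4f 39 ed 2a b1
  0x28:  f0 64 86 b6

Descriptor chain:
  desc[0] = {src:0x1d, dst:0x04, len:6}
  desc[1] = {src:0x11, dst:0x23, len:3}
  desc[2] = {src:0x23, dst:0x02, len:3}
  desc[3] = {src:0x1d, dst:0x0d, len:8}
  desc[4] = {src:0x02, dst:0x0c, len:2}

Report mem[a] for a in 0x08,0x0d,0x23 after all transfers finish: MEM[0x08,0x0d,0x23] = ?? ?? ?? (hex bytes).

D0: mem[0x04..0x09] <- [cc 01 0b f5 56 ac]
D1: mem[0x23..0x25] <- [40 18 c6]
D2: mem[0x02..0x04] <- [40 18 c6]
D3: mem[0x0d..0x14] <- [cc 01 0b f5 56 ac 40 18]
D4: mem[0x0c..0x0d] <- [40 18]
query mem[0x08]=0x56, mem[0x0d]=0x18, mem[0x23]=0x40

MEM[0x08,0x0d,0x23] = 56 18 40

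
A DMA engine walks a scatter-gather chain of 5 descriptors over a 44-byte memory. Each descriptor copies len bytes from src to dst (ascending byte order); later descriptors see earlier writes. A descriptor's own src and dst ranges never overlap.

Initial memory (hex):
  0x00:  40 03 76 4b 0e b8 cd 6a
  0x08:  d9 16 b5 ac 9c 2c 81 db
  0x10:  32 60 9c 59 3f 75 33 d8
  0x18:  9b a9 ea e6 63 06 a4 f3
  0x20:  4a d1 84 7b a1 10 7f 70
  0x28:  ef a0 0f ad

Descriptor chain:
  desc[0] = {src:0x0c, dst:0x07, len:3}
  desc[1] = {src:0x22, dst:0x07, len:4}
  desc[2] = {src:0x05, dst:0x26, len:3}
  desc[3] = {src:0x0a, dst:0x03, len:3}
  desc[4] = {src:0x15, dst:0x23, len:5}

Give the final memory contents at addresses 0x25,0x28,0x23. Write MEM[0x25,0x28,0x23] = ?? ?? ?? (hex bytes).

  after D0: wrote 3B at 0x07 = 9c2c81
  after D1: wrote 4B at 0x07 = 847ba110
  after D2: wrote 3B at 0x26 = b8cd84
  after D3: wrote 3B at 0x03 = 10ac9c
  after D4: wrote 5B at 0x23 = 7533d89ba9
query mem[0x25]=0xd8, mem[0x28]=0x84, mem[0x23]=0x75

MEM[0x25,0x28,0x23] = d8 84 75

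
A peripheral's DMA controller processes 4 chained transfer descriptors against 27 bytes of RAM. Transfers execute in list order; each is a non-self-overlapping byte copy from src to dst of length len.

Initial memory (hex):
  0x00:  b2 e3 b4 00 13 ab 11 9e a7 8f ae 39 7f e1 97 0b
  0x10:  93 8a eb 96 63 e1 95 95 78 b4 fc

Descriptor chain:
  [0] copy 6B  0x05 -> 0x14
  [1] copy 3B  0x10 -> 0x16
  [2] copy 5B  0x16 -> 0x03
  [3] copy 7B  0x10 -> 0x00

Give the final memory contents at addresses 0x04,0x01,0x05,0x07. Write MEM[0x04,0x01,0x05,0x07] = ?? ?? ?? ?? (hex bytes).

MEM[0x04,0x01,0x05,0x07] = ab 8a 11 fc

#0 dst[0x14+6] := {0xab,0x11,0x9e,0xa7,0x8f,0xae}
#1 dst[0x16+3] := {0x93,0x8a,0xeb}
#2 dst[0x03+5] := {0x93,0x8a,0xeb,0xae,0xfc}
#3 dst[0x00+7] := {0x93,0x8a,0xeb,0x96,0xab,0x11,0x93}
query mem[0x04]=0xab, mem[0x01]=0x8a, mem[0x05]=0x11, mem[0x07]=0xfc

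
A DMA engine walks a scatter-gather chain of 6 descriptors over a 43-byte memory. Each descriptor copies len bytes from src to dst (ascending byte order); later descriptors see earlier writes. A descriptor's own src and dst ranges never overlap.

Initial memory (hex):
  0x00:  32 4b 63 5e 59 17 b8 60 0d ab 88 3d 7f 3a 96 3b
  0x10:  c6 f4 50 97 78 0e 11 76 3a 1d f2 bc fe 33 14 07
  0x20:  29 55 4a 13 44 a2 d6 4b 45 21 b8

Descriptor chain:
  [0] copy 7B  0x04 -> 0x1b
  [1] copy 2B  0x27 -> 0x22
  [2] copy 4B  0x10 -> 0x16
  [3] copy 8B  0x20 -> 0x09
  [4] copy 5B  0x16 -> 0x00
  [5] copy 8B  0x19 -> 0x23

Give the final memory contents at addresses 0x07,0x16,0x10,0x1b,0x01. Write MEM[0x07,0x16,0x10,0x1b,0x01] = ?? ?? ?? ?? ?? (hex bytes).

MEM[0x07,0x16,0x10,0x1b,0x01] = 60 c6 4b 59 f4

[0] 0x04->0x1b len=7 : 59 17 b8 60 0d ab 88
[1] 0x27->0x22 len=2 : 4b 45
[2] 0x10->0x16 len=4 : c6 f4 50 97
[3] 0x20->0x09 len=8 : ab 88 4b 45 44 a2 d6 4b
[4] 0x16->0x00 len=5 : c6 f4 50 97 f2
[5] 0x19->0x23 len=8 : 97 f2 59 17 b8 60 0d ab
query mem[0x07]=0x60, mem[0x16]=0xc6, mem[0x10]=0x4b, mem[0x1b]=0x59, mem[0x01]=0xf4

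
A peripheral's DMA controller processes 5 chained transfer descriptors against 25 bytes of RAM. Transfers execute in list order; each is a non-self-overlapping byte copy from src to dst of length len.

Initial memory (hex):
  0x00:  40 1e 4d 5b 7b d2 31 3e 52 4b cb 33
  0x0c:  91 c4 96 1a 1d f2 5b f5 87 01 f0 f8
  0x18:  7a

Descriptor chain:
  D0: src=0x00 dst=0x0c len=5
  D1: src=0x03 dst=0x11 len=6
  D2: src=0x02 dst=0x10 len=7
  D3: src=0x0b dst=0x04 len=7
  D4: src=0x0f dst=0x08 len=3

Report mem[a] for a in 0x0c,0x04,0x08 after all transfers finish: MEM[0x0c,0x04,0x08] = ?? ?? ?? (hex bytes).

#0 dst[0x0c+5] := {0x40,0x1e,0x4d,0x5b,0x7b}
#1 dst[0x11+6] := {0x5b,0x7b,0xd2,0x31,0x3e,0x52}
#2 dst[0x10+7] := {0x4d,0x5b,0x7b,0xd2,0x31,0x3e,0x52}
#3 dst[0x04+7] := {0x33,0x40,0x1e,0x4d,0x5b,0x4d,0x5b}
#4 dst[0x08+3] := {0x5b,0x4d,0x5b}
query mem[0x0c]=0x40, mem[0x04]=0x33, mem[0x08]=0x5b

MEM[0x0c,0x04,0x08] = 40 33 5b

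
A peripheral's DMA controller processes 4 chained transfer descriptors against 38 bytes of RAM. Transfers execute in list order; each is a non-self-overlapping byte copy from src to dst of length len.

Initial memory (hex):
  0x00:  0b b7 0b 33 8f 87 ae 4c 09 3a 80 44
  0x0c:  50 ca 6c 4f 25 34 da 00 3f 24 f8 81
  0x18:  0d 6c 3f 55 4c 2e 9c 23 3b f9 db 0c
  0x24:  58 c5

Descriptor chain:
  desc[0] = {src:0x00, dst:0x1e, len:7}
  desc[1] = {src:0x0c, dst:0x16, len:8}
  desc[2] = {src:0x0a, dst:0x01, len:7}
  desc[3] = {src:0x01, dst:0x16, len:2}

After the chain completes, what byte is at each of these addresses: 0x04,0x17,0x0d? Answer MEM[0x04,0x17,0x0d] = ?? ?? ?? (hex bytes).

MEM[0x04,0x17,0x0d] = ca 44 ca

  after D0: wrote 7B at 0x1e = 0bb70b338f87ae
  after D1: wrote 8B at 0x16 = 50ca6c4f2534da00
  after D2: wrote 7B at 0x01 = 804450ca6c4f25
  after D3: wrote 2B at 0x16 = 8044
query mem[0x04]=0xca, mem[0x17]=0x44, mem[0x0d]=0xca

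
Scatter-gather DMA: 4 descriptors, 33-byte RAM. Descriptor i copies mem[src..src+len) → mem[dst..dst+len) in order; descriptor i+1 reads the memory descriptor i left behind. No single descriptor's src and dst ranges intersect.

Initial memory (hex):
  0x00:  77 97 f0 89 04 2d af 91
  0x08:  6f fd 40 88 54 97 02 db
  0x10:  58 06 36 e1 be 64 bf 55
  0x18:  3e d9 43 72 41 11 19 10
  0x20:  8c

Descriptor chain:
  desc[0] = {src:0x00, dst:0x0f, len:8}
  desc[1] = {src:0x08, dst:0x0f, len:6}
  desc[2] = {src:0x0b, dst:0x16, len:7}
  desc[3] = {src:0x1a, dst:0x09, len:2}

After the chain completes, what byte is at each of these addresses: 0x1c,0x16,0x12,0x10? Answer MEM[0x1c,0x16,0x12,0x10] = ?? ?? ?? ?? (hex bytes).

D0: mem[0x0f..0x16] <- [77 97 f0 89 04 2d af 91]
D1: mem[0x0f..0x14] <- [6f fd 40 88 54 97]
D2: mem[0x16..0x1c] <- [88 54 97 02 6f fd 40]
D3: mem[0x09..0x0a] <- [6f fd]
query mem[0x1c]=0x40, mem[0x16]=0x88, mem[0x12]=0x88, mem[0x10]=0xfd

MEM[0x1c,0x16,0x12,0x10] = 40 88 88 fd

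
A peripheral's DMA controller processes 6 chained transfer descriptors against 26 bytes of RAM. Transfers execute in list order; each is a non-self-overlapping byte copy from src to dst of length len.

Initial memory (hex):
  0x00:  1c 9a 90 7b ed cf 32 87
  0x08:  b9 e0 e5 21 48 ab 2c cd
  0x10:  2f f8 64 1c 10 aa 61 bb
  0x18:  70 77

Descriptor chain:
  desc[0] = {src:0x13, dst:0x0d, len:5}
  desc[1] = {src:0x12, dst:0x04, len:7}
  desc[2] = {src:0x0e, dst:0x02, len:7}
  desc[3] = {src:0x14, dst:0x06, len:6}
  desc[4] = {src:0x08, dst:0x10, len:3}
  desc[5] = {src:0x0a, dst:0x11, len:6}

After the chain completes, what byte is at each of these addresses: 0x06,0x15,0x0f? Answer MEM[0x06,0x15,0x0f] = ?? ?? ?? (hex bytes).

[0] 0x13->0x0d len=5 : 1c 10 aa 61 bb
[1] 0x12->0x04 len=7 : 64 1c 10 aa 61 bb 70
[2] 0x0e->0x02 len=7 : 10 aa 61 bb 64 1c 10
[3] 0x14->0x06 len=6 : 10 aa 61 bb 70 77
[4] 0x08->0x10 len=3 : 61 bb 70
[5] 0x0a->0x11 len=6 : 70 77 48 1c 10 aa
query mem[0x06]=0x10, mem[0x15]=0x10, mem[0x0f]=0xaa

MEM[0x06,0x15,0x0f] = 10 10 aa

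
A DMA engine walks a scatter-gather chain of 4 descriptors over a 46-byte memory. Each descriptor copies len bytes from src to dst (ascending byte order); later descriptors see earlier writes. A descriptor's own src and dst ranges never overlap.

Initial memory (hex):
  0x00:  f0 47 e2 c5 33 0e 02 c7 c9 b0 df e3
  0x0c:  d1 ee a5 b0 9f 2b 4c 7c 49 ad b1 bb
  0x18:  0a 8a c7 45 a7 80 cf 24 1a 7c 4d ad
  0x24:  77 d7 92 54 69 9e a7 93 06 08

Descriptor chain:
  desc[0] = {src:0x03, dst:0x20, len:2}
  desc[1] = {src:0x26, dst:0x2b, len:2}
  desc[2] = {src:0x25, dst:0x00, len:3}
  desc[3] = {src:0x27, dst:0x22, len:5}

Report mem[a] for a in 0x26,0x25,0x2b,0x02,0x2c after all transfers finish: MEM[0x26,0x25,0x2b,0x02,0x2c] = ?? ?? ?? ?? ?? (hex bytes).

D0: mem[0x20..0x21] <- [c5 33]
D1: mem[0x2b..0x2c] <- [92 54]
D2: mem[0x00..0x02] <- [d7 92 54]
D3: mem[0x22..0x26] <- [54 69 9e a7 92]
query mem[0x26]=0x92, mem[0x25]=0xa7, mem[0x2b]=0x92, mem[0x02]=0x54, mem[0x2c]=0x54

MEM[0x26,0x25,0x2b,0x02,0x2c] = 92 a7 92 54 54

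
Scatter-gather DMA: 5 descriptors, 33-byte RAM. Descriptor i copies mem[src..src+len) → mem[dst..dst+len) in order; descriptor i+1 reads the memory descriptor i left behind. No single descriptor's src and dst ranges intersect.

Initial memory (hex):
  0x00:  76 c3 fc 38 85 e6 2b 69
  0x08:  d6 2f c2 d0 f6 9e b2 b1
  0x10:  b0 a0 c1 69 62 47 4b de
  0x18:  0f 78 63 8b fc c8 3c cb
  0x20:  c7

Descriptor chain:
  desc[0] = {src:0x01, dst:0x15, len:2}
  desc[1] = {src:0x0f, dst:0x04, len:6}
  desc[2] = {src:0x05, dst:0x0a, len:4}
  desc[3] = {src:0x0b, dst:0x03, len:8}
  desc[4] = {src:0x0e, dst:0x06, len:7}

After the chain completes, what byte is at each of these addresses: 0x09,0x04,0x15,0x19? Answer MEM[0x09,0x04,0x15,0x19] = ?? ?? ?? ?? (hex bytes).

MEM[0x09,0x04,0x15,0x19] = a0 c1 c3 78

  after D0: wrote 2B at 0x15 = c3fc
  after D1: wrote 6B at 0x04 = b1b0a0c16962
  after D2: wrote 4B at 0x0a = b0a0c169
  after D3: wrote 8B at 0x03 = a0c169b2b1b0a0c1
  after D4: wrote 7B at 0x06 = b2b1b0a0c16962
query mem[0x09]=0xa0, mem[0x04]=0xc1, mem[0x15]=0xc3, mem[0x19]=0x78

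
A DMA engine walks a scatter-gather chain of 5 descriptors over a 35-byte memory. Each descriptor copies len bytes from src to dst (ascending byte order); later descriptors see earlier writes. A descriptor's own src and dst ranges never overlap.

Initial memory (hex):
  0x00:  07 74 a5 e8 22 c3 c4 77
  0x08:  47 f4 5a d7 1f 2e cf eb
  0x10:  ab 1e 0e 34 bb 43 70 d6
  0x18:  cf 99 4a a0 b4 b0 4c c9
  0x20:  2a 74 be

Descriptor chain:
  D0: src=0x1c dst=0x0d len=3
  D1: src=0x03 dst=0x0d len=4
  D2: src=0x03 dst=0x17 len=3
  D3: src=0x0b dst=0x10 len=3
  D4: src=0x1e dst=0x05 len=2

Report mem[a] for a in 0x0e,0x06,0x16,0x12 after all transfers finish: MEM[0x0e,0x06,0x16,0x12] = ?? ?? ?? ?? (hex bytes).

#0 dst[0x0d+3] := {0xb4,0xb0,0x4c}
#1 dst[0x0d+4] := {0xe8,0x22,0xc3,0xc4}
#2 dst[0x17+3] := {0xe8,0x22,0xc3}
#3 dst[0x10+3] := {0xd7,0x1f,0xe8}
#4 dst[0x05+2] := {0x4c,0xc9}
query mem[0x0e]=0x22, mem[0x06]=0xc9, mem[0x16]=0x70, mem[0x12]=0xe8

MEM[0x0e,0x06,0x16,0x12] = 22 c9 70 e8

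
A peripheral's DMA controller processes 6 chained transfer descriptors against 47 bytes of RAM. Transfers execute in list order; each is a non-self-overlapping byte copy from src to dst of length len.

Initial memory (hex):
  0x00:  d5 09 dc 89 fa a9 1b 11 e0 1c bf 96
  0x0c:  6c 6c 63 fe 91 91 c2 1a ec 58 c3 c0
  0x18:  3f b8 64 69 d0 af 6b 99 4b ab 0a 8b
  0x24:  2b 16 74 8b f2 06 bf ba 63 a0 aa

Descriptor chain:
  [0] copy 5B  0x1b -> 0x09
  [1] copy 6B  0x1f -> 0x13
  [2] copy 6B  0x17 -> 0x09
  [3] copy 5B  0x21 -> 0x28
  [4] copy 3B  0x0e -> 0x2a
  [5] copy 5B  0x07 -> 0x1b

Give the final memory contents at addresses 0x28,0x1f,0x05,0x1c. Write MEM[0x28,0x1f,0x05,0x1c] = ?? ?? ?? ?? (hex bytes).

MEM[0x28,0x1f,0x05,0x1c] = ab b8 a9 e0

[0] 0x1b->0x09 len=5 : 69 d0 af 6b 99
[1] 0x1f->0x13 len=6 : 99 4b ab 0a 8b 2b
[2] 0x17->0x09 len=6 : 8b 2b b8 64 69 d0
[3] 0x21->0x28 len=5 : ab 0a 8b 2b 16
[4] 0x0e->0x2a len=3 : d0 fe 91
[5] 0x07->0x1b len=5 : 11 e0 8b 2b b8
query mem[0x28]=0xab, mem[0x1f]=0xb8, mem[0x05]=0xa9, mem[0x1c]=0xe0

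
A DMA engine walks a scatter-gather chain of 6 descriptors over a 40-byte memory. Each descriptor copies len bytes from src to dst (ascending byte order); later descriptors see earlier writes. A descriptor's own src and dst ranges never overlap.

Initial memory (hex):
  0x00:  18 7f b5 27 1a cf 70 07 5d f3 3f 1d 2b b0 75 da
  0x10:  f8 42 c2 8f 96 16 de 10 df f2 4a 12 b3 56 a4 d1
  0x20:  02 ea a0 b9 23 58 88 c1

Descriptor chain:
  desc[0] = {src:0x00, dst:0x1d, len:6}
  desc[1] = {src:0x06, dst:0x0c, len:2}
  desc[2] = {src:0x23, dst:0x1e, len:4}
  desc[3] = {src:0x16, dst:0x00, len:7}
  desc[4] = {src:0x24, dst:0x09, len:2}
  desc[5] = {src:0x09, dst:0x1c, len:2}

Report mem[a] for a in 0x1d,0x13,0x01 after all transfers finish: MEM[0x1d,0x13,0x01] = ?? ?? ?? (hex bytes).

MEM[0x1d,0x13,0x01] = 58 8f 10

#0 dst[0x1d+6] := {0x18,0x7f,0xb5,0x27,0x1a,0xcf}
#1 dst[0x0c+2] := {0x70,0x07}
#2 dst[0x1e+4] := {0xb9,0x23,0x58,0x88}
#3 dst[0x00+7] := {0xde,0x10,0xdf,0xf2,0x4a,0x12,0xb3}
#4 dst[0x09+2] := {0x23,0x58}
#5 dst[0x1c+2] := {0x23,0x58}
query mem[0x1d]=0x58, mem[0x13]=0x8f, mem[0x01]=0x10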